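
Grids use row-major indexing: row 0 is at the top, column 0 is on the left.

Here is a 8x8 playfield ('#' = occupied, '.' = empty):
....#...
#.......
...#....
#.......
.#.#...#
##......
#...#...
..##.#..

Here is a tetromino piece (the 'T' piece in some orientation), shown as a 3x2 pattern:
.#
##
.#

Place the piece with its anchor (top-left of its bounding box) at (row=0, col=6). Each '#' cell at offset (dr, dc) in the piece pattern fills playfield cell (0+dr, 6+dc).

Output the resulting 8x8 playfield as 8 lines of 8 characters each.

Answer: ....#..#
#.....##
...#...#
#.......
.#.#...#
##......
#...#...
..##.#..

Derivation:
Fill (0+0,6+1) = (0,7)
Fill (0+1,6+0) = (1,6)
Fill (0+1,6+1) = (1,7)
Fill (0+2,6+1) = (2,7)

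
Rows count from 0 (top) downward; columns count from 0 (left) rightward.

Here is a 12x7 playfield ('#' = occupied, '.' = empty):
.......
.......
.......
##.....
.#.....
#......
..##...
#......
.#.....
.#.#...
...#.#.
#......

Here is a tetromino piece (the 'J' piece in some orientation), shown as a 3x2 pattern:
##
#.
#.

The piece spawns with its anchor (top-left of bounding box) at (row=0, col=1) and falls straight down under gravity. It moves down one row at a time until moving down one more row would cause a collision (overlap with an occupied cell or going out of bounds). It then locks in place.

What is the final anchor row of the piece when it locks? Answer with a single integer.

Spawn at (row=0, col=1). Try each row:
  row 0: fits
  row 1: blocked -> lock at row 0

Answer: 0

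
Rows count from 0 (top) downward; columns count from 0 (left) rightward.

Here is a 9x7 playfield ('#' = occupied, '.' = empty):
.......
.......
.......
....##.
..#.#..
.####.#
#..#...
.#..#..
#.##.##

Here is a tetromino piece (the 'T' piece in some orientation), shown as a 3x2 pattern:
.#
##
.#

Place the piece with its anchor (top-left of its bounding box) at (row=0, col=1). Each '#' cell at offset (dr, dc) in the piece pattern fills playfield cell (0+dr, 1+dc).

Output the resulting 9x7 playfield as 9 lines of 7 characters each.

Answer: ..#....
.##....
..#....
....##.
..#.#..
.####.#
#..#...
.#..#..
#.##.##

Derivation:
Fill (0+0,1+1) = (0,2)
Fill (0+1,1+0) = (1,1)
Fill (0+1,1+1) = (1,2)
Fill (0+2,1+1) = (2,2)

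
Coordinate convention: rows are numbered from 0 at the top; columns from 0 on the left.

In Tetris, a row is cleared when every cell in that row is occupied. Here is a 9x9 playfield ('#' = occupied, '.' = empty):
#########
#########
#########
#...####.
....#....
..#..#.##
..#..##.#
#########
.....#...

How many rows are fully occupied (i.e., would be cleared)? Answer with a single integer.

Check each row:
  row 0: 0 empty cells -> FULL (clear)
  row 1: 0 empty cells -> FULL (clear)
  row 2: 0 empty cells -> FULL (clear)
  row 3: 4 empty cells -> not full
  row 4: 8 empty cells -> not full
  row 5: 5 empty cells -> not full
  row 6: 5 empty cells -> not full
  row 7: 0 empty cells -> FULL (clear)
  row 8: 8 empty cells -> not full
Total rows cleared: 4

Answer: 4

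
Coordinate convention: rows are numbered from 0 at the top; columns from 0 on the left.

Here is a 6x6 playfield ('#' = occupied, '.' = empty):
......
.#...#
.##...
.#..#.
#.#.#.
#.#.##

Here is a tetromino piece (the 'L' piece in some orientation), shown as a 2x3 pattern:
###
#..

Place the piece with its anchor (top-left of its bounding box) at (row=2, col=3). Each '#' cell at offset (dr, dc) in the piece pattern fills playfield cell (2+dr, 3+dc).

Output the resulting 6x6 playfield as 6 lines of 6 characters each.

Fill (2+0,3+0) = (2,3)
Fill (2+0,3+1) = (2,4)
Fill (2+0,3+2) = (2,5)
Fill (2+1,3+0) = (3,3)

Answer: ......
.#...#
.#####
.#.##.
#.#.#.
#.#.##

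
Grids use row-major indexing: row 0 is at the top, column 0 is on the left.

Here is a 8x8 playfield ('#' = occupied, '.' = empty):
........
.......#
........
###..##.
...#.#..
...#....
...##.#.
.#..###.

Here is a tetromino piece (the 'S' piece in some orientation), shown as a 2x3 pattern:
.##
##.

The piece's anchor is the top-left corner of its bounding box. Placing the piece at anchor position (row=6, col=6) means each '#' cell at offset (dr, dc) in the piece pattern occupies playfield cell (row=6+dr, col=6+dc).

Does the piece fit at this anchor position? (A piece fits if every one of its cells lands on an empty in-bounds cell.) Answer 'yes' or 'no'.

Answer: no

Derivation:
Check each piece cell at anchor (6, 6):
  offset (0,1) -> (6,7): empty -> OK
  offset (0,2) -> (6,8): out of bounds -> FAIL
  offset (1,0) -> (7,6): occupied ('#') -> FAIL
  offset (1,1) -> (7,7): empty -> OK
All cells valid: no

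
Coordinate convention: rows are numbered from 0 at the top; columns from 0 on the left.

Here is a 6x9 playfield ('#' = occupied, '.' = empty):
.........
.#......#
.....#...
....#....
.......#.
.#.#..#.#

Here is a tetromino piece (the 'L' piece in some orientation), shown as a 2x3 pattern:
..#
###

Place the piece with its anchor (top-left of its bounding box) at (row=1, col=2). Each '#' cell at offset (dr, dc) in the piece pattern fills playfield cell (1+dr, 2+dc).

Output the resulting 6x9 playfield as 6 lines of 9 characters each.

Answer: .........
.#..#...#
..####...
....#....
.......#.
.#.#..#.#

Derivation:
Fill (1+0,2+2) = (1,4)
Fill (1+1,2+0) = (2,2)
Fill (1+1,2+1) = (2,3)
Fill (1+1,2+2) = (2,4)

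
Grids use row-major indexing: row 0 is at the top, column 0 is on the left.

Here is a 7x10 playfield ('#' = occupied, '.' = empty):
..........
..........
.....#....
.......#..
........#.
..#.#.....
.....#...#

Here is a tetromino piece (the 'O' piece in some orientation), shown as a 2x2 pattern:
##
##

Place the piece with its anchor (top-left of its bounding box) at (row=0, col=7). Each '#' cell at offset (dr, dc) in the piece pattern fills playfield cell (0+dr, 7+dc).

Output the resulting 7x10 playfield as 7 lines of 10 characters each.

Fill (0+0,7+0) = (0,7)
Fill (0+0,7+1) = (0,8)
Fill (0+1,7+0) = (1,7)
Fill (0+1,7+1) = (1,8)

Answer: .......##.
.......##.
.....#....
.......#..
........#.
..#.#.....
.....#...#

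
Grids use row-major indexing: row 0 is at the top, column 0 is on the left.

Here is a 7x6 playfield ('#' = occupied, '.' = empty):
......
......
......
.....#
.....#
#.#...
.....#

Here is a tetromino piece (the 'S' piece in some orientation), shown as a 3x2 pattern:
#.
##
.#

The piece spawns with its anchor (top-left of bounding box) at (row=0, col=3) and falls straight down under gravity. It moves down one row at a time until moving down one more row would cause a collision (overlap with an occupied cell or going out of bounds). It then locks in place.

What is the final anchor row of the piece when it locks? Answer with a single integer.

Spawn at (row=0, col=3). Try each row:
  row 0: fits
  row 1: fits
  row 2: fits
  row 3: fits
  row 4: fits
  row 5: blocked -> lock at row 4

Answer: 4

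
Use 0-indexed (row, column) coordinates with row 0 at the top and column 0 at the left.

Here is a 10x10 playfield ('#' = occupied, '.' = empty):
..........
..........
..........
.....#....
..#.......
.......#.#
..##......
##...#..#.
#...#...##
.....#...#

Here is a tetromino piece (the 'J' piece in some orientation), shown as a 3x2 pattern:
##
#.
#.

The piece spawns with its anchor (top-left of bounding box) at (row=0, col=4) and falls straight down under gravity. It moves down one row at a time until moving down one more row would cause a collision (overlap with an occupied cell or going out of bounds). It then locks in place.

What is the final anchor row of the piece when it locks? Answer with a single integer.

Answer: 2

Derivation:
Spawn at (row=0, col=4). Try each row:
  row 0: fits
  row 1: fits
  row 2: fits
  row 3: blocked -> lock at row 2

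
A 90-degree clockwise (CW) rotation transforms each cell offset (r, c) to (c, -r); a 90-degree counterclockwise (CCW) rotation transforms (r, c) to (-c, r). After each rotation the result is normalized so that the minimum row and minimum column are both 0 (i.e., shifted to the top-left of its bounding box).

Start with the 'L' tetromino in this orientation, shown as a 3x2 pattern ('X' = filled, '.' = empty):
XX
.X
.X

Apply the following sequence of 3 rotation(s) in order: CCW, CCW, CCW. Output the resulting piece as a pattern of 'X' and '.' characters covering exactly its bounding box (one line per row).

Start:
XX
.X
.X
After rotation 1 (CCW):
XXX
X..
After rotation 2 (CCW):
X.
X.
XX
After rotation 3 (CCW):
..X
XXX

Answer: ..X
XXX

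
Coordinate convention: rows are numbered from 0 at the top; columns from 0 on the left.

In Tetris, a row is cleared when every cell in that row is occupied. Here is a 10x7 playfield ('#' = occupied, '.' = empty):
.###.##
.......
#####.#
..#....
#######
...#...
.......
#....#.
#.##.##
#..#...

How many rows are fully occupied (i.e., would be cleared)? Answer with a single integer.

Check each row:
  row 0: 2 empty cells -> not full
  row 1: 7 empty cells -> not full
  row 2: 1 empty cell -> not full
  row 3: 6 empty cells -> not full
  row 4: 0 empty cells -> FULL (clear)
  row 5: 6 empty cells -> not full
  row 6: 7 empty cells -> not full
  row 7: 5 empty cells -> not full
  row 8: 2 empty cells -> not full
  row 9: 5 empty cells -> not full
Total rows cleared: 1

Answer: 1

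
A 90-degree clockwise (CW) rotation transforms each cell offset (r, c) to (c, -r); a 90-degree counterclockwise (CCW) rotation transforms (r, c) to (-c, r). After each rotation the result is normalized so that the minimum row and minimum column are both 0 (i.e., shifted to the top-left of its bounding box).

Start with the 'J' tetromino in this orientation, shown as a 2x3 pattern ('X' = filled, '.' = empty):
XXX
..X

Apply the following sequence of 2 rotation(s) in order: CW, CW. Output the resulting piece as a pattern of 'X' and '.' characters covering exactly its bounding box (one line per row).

Answer: X..
XXX

Derivation:
Start:
XXX
..X
After rotation 1 (CW):
.X
.X
XX
After rotation 2 (CW):
X..
XXX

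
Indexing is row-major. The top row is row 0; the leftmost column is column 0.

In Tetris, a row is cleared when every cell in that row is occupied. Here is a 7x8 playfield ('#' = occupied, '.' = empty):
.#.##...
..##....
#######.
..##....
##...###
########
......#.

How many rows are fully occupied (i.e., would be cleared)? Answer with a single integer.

Answer: 1

Derivation:
Check each row:
  row 0: 5 empty cells -> not full
  row 1: 6 empty cells -> not full
  row 2: 1 empty cell -> not full
  row 3: 6 empty cells -> not full
  row 4: 3 empty cells -> not full
  row 5: 0 empty cells -> FULL (clear)
  row 6: 7 empty cells -> not full
Total rows cleared: 1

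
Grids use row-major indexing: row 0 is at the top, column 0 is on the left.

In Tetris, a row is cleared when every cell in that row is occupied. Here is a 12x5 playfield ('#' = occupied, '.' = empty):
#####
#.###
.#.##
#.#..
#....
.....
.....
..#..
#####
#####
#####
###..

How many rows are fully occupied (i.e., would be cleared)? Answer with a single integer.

Check each row:
  row 0: 0 empty cells -> FULL (clear)
  row 1: 1 empty cell -> not full
  row 2: 2 empty cells -> not full
  row 3: 3 empty cells -> not full
  row 4: 4 empty cells -> not full
  row 5: 5 empty cells -> not full
  row 6: 5 empty cells -> not full
  row 7: 4 empty cells -> not full
  row 8: 0 empty cells -> FULL (clear)
  row 9: 0 empty cells -> FULL (clear)
  row 10: 0 empty cells -> FULL (clear)
  row 11: 2 empty cells -> not full
Total rows cleared: 4

Answer: 4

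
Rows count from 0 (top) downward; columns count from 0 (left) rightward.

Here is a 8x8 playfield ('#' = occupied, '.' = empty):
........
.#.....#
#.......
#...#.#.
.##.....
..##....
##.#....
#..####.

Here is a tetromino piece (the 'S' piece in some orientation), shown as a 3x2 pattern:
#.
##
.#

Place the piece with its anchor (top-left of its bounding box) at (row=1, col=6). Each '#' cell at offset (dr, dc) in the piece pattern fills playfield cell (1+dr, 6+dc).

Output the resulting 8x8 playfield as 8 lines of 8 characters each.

Fill (1+0,6+0) = (1,6)
Fill (1+1,6+0) = (2,6)
Fill (1+1,6+1) = (2,7)
Fill (1+2,6+1) = (3,7)

Answer: ........
.#....##
#.....##
#...#.##
.##.....
..##....
##.#....
#..####.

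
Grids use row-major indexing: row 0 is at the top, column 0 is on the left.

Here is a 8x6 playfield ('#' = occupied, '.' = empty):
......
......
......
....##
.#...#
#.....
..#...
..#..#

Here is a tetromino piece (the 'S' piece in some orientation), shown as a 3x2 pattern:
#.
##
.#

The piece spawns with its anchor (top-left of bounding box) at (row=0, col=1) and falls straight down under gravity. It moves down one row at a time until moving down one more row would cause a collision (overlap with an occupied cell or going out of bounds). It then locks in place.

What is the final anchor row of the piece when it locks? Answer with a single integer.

Spawn at (row=0, col=1). Try each row:
  row 0: fits
  row 1: fits
  row 2: fits
  row 3: blocked -> lock at row 2

Answer: 2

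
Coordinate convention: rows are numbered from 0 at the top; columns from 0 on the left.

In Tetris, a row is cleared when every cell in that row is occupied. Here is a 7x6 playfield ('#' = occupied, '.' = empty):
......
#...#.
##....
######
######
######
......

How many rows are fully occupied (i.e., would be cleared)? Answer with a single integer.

Check each row:
  row 0: 6 empty cells -> not full
  row 1: 4 empty cells -> not full
  row 2: 4 empty cells -> not full
  row 3: 0 empty cells -> FULL (clear)
  row 4: 0 empty cells -> FULL (clear)
  row 5: 0 empty cells -> FULL (clear)
  row 6: 6 empty cells -> not full
Total rows cleared: 3

Answer: 3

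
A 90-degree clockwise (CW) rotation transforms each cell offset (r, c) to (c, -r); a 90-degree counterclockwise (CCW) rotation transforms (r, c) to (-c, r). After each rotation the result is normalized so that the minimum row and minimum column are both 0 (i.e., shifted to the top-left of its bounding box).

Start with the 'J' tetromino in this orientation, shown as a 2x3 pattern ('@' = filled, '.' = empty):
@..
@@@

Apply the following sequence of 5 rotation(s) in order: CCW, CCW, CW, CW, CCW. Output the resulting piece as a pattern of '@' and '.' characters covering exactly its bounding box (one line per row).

Start:
@..
@@@
After rotation 1 (CCW):
.@
.@
@@
After rotation 2 (CCW):
@@@
..@
After rotation 3 (CW):
.@
.@
@@
After rotation 4 (CW):
@..
@@@
After rotation 5 (CCW):
.@
.@
@@

Answer: .@
.@
@@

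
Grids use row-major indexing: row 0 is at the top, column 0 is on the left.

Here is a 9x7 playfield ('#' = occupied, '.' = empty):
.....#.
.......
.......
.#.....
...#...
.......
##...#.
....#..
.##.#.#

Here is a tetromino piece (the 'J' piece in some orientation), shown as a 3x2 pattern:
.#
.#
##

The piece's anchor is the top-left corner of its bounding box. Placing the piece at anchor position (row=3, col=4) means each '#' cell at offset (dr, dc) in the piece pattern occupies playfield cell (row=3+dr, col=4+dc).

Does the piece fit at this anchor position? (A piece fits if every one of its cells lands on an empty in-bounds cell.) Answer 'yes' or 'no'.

Answer: yes

Derivation:
Check each piece cell at anchor (3, 4):
  offset (0,1) -> (3,5): empty -> OK
  offset (1,1) -> (4,5): empty -> OK
  offset (2,0) -> (5,4): empty -> OK
  offset (2,1) -> (5,5): empty -> OK
All cells valid: yes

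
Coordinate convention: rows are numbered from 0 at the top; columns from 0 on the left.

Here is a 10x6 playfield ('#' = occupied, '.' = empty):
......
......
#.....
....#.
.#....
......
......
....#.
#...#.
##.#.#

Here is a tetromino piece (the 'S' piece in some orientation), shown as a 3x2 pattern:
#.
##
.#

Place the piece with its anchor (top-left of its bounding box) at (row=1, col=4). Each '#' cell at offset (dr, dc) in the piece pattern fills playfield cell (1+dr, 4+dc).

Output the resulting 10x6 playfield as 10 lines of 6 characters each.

Answer: ......
....#.
#...##
....##
.#....
......
......
....#.
#...#.
##.#.#

Derivation:
Fill (1+0,4+0) = (1,4)
Fill (1+1,4+0) = (2,4)
Fill (1+1,4+1) = (2,5)
Fill (1+2,4+1) = (3,5)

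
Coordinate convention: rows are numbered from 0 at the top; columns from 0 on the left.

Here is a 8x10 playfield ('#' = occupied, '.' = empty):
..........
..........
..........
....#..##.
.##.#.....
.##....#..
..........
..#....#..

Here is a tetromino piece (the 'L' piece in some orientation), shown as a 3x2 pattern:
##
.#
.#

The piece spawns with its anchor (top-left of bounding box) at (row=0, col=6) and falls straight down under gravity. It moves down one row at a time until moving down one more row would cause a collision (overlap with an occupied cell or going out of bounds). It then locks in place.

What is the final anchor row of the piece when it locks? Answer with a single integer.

Spawn at (row=0, col=6). Try each row:
  row 0: fits
  row 1: blocked -> lock at row 0

Answer: 0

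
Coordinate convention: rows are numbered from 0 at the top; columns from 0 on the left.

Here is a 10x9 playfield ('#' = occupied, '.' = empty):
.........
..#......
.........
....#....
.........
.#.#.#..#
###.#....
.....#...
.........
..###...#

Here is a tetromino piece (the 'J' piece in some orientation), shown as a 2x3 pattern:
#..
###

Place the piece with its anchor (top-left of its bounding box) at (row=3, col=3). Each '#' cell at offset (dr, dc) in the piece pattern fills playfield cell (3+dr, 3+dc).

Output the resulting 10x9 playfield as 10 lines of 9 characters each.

Fill (3+0,3+0) = (3,3)
Fill (3+1,3+0) = (4,3)
Fill (3+1,3+1) = (4,4)
Fill (3+1,3+2) = (4,5)

Answer: .........
..#......
.........
...##....
...###...
.#.#.#..#
###.#....
.....#...
.........
..###...#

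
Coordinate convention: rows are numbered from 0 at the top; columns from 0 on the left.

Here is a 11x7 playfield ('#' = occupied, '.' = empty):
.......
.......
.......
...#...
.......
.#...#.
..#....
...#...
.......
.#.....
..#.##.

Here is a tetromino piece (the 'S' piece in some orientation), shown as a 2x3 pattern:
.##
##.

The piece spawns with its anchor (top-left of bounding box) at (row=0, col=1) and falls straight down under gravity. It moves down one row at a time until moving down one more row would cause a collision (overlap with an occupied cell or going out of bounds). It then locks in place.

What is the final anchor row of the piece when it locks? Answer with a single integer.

Spawn at (row=0, col=1). Try each row:
  row 0: fits
  row 1: fits
  row 2: fits
  row 3: blocked -> lock at row 2

Answer: 2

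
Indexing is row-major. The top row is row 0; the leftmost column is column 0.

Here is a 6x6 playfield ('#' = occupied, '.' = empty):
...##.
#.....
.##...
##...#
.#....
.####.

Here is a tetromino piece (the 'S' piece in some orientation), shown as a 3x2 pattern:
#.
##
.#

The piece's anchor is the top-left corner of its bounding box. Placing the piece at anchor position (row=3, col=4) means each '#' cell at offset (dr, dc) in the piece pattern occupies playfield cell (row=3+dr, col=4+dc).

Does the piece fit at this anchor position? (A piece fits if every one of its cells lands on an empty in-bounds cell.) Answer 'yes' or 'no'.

Answer: yes

Derivation:
Check each piece cell at anchor (3, 4):
  offset (0,0) -> (3,4): empty -> OK
  offset (1,0) -> (4,4): empty -> OK
  offset (1,1) -> (4,5): empty -> OK
  offset (2,1) -> (5,5): empty -> OK
All cells valid: yes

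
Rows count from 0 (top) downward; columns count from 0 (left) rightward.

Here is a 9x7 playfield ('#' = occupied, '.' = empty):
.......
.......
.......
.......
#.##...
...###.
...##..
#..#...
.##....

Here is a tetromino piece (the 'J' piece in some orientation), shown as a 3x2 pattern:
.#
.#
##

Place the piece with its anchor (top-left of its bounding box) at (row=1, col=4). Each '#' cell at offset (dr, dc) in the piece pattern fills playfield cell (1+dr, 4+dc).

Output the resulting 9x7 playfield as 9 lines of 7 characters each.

Fill (1+0,4+1) = (1,5)
Fill (1+1,4+1) = (2,5)
Fill (1+2,4+0) = (3,4)
Fill (1+2,4+1) = (3,5)

Answer: .......
.....#.
.....#.
....##.
#.##...
...###.
...##..
#..#...
.##....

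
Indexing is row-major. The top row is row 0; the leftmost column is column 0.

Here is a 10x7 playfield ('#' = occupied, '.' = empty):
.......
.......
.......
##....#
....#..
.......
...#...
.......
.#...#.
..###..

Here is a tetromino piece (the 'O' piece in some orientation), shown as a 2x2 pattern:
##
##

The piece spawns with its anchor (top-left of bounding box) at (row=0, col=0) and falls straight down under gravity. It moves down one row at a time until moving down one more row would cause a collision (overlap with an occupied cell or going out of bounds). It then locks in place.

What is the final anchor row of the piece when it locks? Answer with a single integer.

Spawn at (row=0, col=0). Try each row:
  row 0: fits
  row 1: fits
  row 2: blocked -> lock at row 1

Answer: 1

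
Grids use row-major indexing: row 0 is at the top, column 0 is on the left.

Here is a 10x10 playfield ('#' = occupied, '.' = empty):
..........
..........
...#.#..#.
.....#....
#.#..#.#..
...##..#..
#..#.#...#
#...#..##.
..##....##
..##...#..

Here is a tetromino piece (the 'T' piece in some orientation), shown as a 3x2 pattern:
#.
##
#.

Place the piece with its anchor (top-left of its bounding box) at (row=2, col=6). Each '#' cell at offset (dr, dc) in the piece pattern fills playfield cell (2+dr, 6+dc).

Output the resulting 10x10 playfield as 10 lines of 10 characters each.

Fill (2+0,6+0) = (2,6)
Fill (2+1,6+0) = (3,6)
Fill (2+1,6+1) = (3,7)
Fill (2+2,6+0) = (4,6)

Answer: ..........
..........
...#.##.#.
.....###..
#.#..###..
...##..#..
#..#.#...#
#...#..##.
..##....##
..##...#..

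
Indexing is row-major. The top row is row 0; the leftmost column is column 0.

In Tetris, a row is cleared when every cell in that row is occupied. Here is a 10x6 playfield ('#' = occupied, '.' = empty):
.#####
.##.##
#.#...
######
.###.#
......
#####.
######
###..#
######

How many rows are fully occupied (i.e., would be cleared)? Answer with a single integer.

Check each row:
  row 0: 1 empty cell -> not full
  row 1: 2 empty cells -> not full
  row 2: 4 empty cells -> not full
  row 3: 0 empty cells -> FULL (clear)
  row 4: 2 empty cells -> not full
  row 5: 6 empty cells -> not full
  row 6: 1 empty cell -> not full
  row 7: 0 empty cells -> FULL (clear)
  row 8: 2 empty cells -> not full
  row 9: 0 empty cells -> FULL (clear)
Total rows cleared: 3

Answer: 3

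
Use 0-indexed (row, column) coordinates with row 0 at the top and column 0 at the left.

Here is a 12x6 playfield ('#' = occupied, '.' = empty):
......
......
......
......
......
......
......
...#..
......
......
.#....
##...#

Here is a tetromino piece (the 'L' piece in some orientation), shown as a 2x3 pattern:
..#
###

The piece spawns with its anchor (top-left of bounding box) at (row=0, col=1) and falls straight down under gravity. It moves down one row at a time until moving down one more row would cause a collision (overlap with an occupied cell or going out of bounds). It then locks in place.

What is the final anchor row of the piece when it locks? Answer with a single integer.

Answer: 5

Derivation:
Spawn at (row=0, col=1). Try each row:
  row 0: fits
  row 1: fits
  row 2: fits
  row 3: fits
  row 4: fits
  row 5: fits
  row 6: blocked -> lock at row 5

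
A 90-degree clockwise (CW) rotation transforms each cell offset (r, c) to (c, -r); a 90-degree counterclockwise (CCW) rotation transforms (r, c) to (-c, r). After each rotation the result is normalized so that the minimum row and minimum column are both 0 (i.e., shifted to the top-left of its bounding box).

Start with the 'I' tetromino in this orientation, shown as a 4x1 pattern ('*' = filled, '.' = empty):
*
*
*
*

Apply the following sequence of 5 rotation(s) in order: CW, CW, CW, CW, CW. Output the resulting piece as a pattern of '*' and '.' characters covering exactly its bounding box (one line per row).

Answer: ****

Derivation:
Start:
*
*
*
*
After rotation 1 (CW):
****
After rotation 2 (CW):
*
*
*
*
After rotation 3 (CW):
****
After rotation 4 (CW):
*
*
*
*
After rotation 5 (CW):
****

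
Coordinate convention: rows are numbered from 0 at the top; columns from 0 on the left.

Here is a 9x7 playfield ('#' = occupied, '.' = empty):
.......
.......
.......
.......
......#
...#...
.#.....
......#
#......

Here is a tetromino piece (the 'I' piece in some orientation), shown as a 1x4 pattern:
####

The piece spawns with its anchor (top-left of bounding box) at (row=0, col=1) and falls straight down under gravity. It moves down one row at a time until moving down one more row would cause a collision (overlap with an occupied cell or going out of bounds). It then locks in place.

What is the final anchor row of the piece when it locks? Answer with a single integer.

Answer: 4

Derivation:
Spawn at (row=0, col=1). Try each row:
  row 0: fits
  row 1: fits
  row 2: fits
  row 3: fits
  row 4: fits
  row 5: blocked -> lock at row 4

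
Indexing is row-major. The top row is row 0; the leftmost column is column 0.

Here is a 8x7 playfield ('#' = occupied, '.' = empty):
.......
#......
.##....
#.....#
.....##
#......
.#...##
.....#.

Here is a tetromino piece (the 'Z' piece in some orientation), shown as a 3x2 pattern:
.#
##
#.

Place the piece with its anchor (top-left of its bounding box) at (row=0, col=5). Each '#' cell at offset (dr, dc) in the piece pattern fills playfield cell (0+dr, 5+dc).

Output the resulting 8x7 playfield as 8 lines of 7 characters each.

Fill (0+0,5+1) = (0,6)
Fill (0+1,5+0) = (1,5)
Fill (0+1,5+1) = (1,6)
Fill (0+2,5+0) = (2,5)

Answer: ......#
#....##
.##..#.
#.....#
.....##
#......
.#...##
.....#.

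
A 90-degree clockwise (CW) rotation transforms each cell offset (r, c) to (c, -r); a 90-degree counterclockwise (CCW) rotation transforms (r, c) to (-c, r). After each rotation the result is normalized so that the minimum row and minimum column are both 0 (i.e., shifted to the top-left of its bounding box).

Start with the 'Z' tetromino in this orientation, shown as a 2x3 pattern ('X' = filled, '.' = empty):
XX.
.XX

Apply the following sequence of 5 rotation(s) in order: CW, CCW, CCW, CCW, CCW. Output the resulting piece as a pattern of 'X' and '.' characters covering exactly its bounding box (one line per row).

Answer: .X
XX
X.

Derivation:
Start:
XX.
.XX
After rotation 1 (CW):
.X
XX
X.
After rotation 2 (CCW):
XX.
.XX
After rotation 3 (CCW):
.X
XX
X.
After rotation 4 (CCW):
XX.
.XX
After rotation 5 (CCW):
.X
XX
X.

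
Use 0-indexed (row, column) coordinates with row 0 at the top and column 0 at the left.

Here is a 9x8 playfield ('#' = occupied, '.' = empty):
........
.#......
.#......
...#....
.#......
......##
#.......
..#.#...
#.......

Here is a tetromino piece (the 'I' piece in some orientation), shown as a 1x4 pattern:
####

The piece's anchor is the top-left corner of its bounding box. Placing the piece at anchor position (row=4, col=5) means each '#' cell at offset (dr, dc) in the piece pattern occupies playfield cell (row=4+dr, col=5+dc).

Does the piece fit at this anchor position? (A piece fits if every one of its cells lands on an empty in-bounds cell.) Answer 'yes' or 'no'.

Check each piece cell at anchor (4, 5):
  offset (0,0) -> (4,5): empty -> OK
  offset (0,1) -> (4,6): empty -> OK
  offset (0,2) -> (4,7): empty -> OK
  offset (0,3) -> (4,8): out of bounds -> FAIL
All cells valid: no

Answer: no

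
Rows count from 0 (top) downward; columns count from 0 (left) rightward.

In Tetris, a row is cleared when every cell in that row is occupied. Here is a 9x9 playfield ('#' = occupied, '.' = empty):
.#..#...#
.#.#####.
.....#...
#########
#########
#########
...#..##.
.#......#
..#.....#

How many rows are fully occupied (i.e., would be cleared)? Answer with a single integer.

Check each row:
  row 0: 6 empty cells -> not full
  row 1: 3 empty cells -> not full
  row 2: 8 empty cells -> not full
  row 3: 0 empty cells -> FULL (clear)
  row 4: 0 empty cells -> FULL (clear)
  row 5: 0 empty cells -> FULL (clear)
  row 6: 6 empty cells -> not full
  row 7: 7 empty cells -> not full
  row 8: 7 empty cells -> not full
Total rows cleared: 3

Answer: 3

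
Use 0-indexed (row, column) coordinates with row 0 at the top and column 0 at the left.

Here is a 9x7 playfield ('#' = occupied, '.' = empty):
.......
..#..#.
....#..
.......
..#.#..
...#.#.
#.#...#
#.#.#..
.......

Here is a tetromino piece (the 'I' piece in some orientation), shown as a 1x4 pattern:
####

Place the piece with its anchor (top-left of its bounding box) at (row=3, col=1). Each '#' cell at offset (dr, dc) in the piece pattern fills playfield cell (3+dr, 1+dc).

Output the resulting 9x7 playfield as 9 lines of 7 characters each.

Fill (3+0,1+0) = (3,1)
Fill (3+0,1+1) = (3,2)
Fill (3+0,1+2) = (3,3)
Fill (3+0,1+3) = (3,4)

Answer: .......
..#..#.
....#..
.####..
..#.#..
...#.#.
#.#...#
#.#.#..
.......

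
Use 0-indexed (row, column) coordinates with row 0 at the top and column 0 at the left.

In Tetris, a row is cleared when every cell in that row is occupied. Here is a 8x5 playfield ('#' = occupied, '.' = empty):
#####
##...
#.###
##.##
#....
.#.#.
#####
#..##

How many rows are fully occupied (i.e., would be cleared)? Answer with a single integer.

Check each row:
  row 0: 0 empty cells -> FULL (clear)
  row 1: 3 empty cells -> not full
  row 2: 1 empty cell -> not full
  row 3: 1 empty cell -> not full
  row 4: 4 empty cells -> not full
  row 5: 3 empty cells -> not full
  row 6: 0 empty cells -> FULL (clear)
  row 7: 2 empty cells -> not full
Total rows cleared: 2

Answer: 2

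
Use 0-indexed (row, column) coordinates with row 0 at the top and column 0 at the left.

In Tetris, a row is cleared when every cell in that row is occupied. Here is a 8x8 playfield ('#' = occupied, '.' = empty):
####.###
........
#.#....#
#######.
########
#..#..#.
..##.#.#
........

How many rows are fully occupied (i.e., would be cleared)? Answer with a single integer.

Answer: 1

Derivation:
Check each row:
  row 0: 1 empty cell -> not full
  row 1: 8 empty cells -> not full
  row 2: 5 empty cells -> not full
  row 3: 1 empty cell -> not full
  row 4: 0 empty cells -> FULL (clear)
  row 5: 5 empty cells -> not full
  row 6: 4 empty cells -> not full
  row 7: 8 empty cells -> not full
Total rows cleared: 1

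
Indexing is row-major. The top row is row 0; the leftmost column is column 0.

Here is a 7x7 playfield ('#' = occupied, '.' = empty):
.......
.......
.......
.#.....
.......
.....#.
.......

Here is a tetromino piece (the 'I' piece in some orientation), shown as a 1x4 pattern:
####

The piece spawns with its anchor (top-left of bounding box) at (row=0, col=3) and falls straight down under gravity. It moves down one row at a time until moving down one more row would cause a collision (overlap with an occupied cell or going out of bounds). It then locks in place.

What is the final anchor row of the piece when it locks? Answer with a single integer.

Answer: 4

Derivation:
Spawn at (row=0, col=3). Try each row:
  row 0: fits
  row 1: fits
  row 2: fits
  row 3: fits
  row 4: fits
  row 5: blocked -> lock at row 4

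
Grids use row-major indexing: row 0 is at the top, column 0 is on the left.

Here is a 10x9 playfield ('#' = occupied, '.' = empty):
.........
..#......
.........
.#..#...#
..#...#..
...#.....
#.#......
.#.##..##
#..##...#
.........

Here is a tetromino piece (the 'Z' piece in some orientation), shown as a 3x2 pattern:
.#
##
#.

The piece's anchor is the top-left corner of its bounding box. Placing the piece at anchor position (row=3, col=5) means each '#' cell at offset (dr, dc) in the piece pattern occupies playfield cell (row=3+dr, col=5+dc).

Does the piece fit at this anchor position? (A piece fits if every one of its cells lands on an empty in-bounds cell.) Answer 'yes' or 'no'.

Check each piece cell at anchor (3, 5):
  offset (0,1) -> (3,6): empty -> OK
  offset (1,0) -> (4,5): empty -> OK
  offset (1,1) -> (4,6): occupied ('#') -> FAIL
  offset (2,0) -> (5,5): empty -> OK
All cells valid: no

Answer: no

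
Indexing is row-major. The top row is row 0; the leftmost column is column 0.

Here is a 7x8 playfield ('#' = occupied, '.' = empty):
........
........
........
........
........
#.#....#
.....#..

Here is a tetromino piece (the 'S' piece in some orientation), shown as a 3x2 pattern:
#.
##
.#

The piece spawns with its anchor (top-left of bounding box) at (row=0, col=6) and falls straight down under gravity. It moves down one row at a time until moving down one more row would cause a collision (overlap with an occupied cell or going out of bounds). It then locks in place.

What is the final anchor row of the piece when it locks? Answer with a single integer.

Answer: 2

Derivation:
Spawn at (row=0, col=6). Try each row:
  row 0: fits
  row 1: fits
  row 2: fits
  row 3: blocked -> lock at row 2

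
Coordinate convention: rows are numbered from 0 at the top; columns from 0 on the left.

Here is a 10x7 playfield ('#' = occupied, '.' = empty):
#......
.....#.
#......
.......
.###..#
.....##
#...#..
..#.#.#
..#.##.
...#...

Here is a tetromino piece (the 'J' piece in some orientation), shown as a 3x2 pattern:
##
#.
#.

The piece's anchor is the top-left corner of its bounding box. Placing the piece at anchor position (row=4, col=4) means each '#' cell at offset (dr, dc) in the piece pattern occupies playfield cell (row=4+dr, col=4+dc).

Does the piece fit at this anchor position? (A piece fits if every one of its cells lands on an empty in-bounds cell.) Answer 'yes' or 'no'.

Check each piece cell at anchor (4, 4):
  offset (0,0) -> (4,4): empty -> OK
  offset (0,1) -> (4,5): empty -> OK
  offset (1,0) -> (5,4): empty -> OK
  offset (2,0) -> (6,4): occupied ('#') -> FAIL
All cells valid: no

Answer: no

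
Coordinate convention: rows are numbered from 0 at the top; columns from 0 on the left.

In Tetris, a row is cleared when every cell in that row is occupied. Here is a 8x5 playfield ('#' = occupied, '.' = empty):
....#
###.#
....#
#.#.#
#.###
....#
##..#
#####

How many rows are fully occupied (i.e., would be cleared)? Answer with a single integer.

Check each row:
  row 0: 4 empty cells -> not full
  row 1: 1 empty cell -> not full
  row 2: 4 empty cells -> not full
  row 3: 2 empty cells -> not full
  row 4: 1 empty cell -> not full
  row 5: 4 empty cells -> not full
  row 6: 2 empty cells -> not full
  row 7: 0 empty cells -> FULL (clear)
Total rows cleared: 1

Answer: 1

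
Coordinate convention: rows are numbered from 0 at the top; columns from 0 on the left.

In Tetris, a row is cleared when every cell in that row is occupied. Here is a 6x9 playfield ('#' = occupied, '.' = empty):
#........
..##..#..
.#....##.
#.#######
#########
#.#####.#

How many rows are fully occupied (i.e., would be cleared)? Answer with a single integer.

Answer: 1

Derivation:
Check each row:
  row 0: 8 empty cells -> not full
  row 1: 6 empty cells -> not full
  row 2: 6 empty cells -> not full
  row 3: 1 empty cell -> not full
  row 4: 0 empty cells -> FULL (clear)
  row 5: 2 empty cells -> not full
Total rows cleared: 1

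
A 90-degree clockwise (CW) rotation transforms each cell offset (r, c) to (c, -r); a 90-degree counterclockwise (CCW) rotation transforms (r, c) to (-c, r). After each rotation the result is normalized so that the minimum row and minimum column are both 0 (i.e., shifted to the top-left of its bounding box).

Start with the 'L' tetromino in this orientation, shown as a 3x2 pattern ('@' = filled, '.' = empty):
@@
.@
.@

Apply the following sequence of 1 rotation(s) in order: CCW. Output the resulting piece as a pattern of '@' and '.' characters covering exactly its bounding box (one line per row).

Answer: @@@
@..

Derivation:
Start:
@@
.@
.@
After rotation 1 (CCW):
@@@
@..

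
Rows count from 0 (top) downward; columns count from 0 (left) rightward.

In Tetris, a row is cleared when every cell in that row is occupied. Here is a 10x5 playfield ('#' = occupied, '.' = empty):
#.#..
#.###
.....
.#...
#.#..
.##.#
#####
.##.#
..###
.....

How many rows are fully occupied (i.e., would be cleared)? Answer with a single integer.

Check each row:
  row 0: 3 empty cells -> not full
  row 1: 1 empty cell -> not full
  row 2: 5 empty cells -> not full
  row 3: 4 empty cells -> not full
  row 4: 3 empty cells -> not full
  row 5: 2 empty cells -> not full
  row 6: 0 empty cells -> FULL (clear)
  row 7: 2 empty cells -> not full
  row 8: 2 empty cells -> not full
  row 9: 5 empty cells -> not full
Total rows cleared: 1

Answer: 1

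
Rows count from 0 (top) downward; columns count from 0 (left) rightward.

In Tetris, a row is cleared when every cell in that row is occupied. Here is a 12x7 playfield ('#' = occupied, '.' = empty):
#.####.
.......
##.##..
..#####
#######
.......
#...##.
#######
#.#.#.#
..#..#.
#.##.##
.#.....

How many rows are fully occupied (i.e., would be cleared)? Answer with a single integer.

Answer: 2

Derivation:
Check each row:
  row 0: 2 empty cells -> not full
  row 1: 7 empty cells -> not full
  row 2: 3 empty cells -> not full
  row 3: 2 empty cells -> not full
  row 4: 0 empty cells -> FULL (clear)
  row 5: 7 empty cells -> not full
  row 6: 4 empty cells -> not full
  row 7: 0 empty cells -> FULL (clear)
  row 8: 3 empty cells -> not full
  row 9: 5 empty cells -> not full
  row 10: 2 empty cells -> not full
  row 11: 6 empty cells -> not full
Total rows cleared: 2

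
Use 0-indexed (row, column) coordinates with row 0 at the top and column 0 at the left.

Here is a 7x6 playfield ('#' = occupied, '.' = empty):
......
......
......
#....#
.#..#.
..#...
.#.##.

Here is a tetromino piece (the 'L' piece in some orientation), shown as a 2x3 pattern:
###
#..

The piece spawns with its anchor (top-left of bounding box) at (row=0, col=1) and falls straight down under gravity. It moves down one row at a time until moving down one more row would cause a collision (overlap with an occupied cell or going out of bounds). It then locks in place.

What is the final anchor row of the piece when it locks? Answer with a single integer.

Answer: 2

Derivation:
Spawn at (row=0, col=1). Try each row:
  row 0: fits
  row 1: fits
  row 2: fits
  row 3: blocked -> lock at row 2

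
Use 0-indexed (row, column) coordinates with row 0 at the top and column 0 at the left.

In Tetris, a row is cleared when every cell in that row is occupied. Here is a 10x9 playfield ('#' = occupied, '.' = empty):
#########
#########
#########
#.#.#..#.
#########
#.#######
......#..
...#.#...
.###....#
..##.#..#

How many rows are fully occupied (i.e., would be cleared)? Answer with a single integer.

Check each row:
  row 0: 0 empty cells -> FULL (clear)
  row 1: 0 empty cells -> FULL (clear)
  row 2: 0 empty cells -> FULL (clear)
  row 3: 5 empty cells -> not full
  row 4: 0 empty cells -> FULL (clear)
  row 5: 1 empty cell -> not full
  row 6: 8 empty cells -> not full
  row 7: 7 empty cells -> not full
  row 8: 5 empty cells -> not full
  row 9: 5 empty cells -> not full
Total rows cleared: 4

Answer: 4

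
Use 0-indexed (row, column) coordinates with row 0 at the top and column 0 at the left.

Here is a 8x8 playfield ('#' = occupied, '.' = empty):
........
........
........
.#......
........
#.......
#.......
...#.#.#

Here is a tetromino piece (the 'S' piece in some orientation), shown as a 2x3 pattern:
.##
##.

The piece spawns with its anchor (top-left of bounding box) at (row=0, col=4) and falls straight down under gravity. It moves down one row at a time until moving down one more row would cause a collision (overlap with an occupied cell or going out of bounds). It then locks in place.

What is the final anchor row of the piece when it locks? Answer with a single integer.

Answer: 5

Derivation:
Spawn at (row=0, col=4). Try each row:
  row 0: fits
  row 1: fits
  row 2: fits
  row 3: fits
  row 4: fits
  row 5: fits
  row 6: blocked -> lock at row 5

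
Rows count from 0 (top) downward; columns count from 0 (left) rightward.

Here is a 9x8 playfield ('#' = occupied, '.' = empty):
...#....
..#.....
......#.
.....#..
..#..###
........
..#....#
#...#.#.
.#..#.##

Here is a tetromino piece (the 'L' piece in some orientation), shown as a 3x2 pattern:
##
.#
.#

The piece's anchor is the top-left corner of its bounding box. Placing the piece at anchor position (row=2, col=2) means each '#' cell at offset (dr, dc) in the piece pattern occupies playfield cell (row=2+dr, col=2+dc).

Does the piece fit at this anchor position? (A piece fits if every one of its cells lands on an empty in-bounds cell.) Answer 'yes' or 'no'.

Check each piece cell at anchor (2, 2):
  offset (0,0) -> (2,2): empty -> OK
  offset (0,1) -> (2,3): empty -> OK
  offset (1,1) -> (3,3): empty -> OK
  offset (2,1) -> (4,3): empty -> OK
All cells valid: yes

Answer: yes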